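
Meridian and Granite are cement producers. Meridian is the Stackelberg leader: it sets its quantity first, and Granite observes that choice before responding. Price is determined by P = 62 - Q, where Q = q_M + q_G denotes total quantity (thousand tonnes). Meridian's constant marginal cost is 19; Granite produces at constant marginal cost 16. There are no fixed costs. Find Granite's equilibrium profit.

169

The follower Granite best-responds to any q_M: π_G = (62 - Q)q_G - 16q_G.
∂π_G/∂q_G = 46 - q_M - 2q_G = 0 gives the reaction function q_G = (46 - q_M)/2.
The leader anticipates this reaction. Substituting into P = 62 - Q gives P = 39 - (1/2)q_M, so π_M = (39 - (1/2)q_M)q_M - 19q_M.
The leader's first-order condition 20 - q_M = 0 yields q_M = 20.
Then q_G = (46 - 20)/2 = 13.
Price P = 62 - 33 = 29.
Granite's profit: (29 - 16)·13 = 169.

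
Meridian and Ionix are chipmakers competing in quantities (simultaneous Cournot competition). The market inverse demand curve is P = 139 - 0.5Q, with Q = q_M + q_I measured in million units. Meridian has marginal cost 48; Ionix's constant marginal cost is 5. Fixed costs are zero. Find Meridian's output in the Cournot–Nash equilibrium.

Meridian's profit: π_M = (139 - 0.5Q)q_M - (48q_M). Setting ∂π_M/∂q_M = 0: 91 - q_M - (1/2)(q_I) = 0.
Ionix's profit: π_I = (139 - 0.5Q)q_I - (5q_I). Setting ∂π_I/∂q_I = 0: 134 - q_I - (1/2)(q_M) = 0.
Rearranging gives the reaction functions q_M = (91 - (1/2)q_I) and q_I = (134 - (1/2)q_M).
Substituting one into the other gives q_M = 32 and q_I = 118.

32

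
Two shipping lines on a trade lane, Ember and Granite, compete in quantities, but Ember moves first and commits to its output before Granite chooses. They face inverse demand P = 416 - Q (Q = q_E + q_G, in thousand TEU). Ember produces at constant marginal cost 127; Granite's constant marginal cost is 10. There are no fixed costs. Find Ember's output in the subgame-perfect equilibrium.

86

Solve by backward induction. Given q_E, the follower Granite maximises π_G = (416 - q_E - q_G)q_G - 10q_G.
Setting the follower's marginal profit to zero, 406 - q_E - 2q_G = 0, i.e. q_G = (406 - q_E)/2.
Ember substitutes q_G(q_E) into its own profit: π_E = q_E(416 - q_E - (406 - q_E)/2) - 127q_E = (213 - (1/2)q_E)q_E - 127q_E.
The leader's first-order condition 86 - q_E = 0 yields q_E = 86.
Then q_G = (406 - 86)/2 = 160.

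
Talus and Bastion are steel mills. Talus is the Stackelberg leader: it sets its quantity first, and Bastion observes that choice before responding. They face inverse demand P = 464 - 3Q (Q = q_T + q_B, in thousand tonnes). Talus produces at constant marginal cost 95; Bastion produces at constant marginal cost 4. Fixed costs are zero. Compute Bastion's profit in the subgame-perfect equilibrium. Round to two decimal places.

The follower Bastion best-responds to any q_T: π_B = (464 - 3Q)q_B - 4q_B.
Follower FOC: 460 - 3q_T - 6q_B = 0, so q_B(q_T) = (460 - 3q_T)/6.
Talus substitutes q_B(q_T) into its own profit: π_T = q_T(464 - 3q_T - (460 - 3q_T)/2) - 95q_T = (234 - (3/2)q_T)q_T - 95q_T.
Maximising: ∂π_T/∂q_T = 139 - 3q_T = 0, giving q_T = 139/3.
Then q_B = (460 - 3·(139/3))/6 = 107/2.
Price P = 464 - 3·(599/6) = 329/2.
Bastion's profit: (329/2 - 4)·(107/2) = 8586.7500.

8586.75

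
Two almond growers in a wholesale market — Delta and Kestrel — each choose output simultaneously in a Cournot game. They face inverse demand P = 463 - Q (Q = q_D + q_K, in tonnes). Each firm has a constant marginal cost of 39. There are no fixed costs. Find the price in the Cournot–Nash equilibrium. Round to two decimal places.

Each firm earns π_i = (463 - Q)q_i - 39q_i.
Setting ∂π_i/∂q_i = 0 with rivals' quantities fixed: 424 - 2q_i - q_j = 0.
With identical firms every q_j equals q_i, so q_j = q_i and 424 = 3q_i, giving q_i = 424/3.
Total output Q = 848/3, so price P = 463 - 848/3 = 541/3.

180.33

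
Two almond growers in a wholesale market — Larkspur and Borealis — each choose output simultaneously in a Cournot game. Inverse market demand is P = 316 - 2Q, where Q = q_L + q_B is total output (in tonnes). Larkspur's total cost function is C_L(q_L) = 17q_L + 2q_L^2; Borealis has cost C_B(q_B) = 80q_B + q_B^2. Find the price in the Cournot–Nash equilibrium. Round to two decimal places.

197.27

Larkspur's profit: π_L = (316 - 2Q)q_L - (17q_L + 2q_L²). Setting ∂π_L/∂q_L = 0: 299 - 8q_L - 2(q_B) = 0.
Borealis's first-order condition: 236 - 6q_B - 2(q_L) = 0.
Rearranging gives the reaction functions q_L = (299 - 2q_B)/8 and q_B = (236 - 2q_L)/6.
Substituting one into the other gives q_L = 661/22 and q_B = 645/22.
Total output Q = 653/11, so price P = 316 - 2·(653/11) = 197.2727.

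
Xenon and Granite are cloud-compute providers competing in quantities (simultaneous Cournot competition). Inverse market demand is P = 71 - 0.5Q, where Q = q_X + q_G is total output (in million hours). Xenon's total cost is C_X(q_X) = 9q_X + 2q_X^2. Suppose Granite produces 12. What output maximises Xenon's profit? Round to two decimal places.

11.20

With the rival's output fixed at 12, Xenon's profit is π_X = (71 - (1/2)·12 - (1/2)q_X)q_X - (9q_X + 2q_X²) = (65 - (1/2)q_X)q_X - (9q_X + 2q_X²).
∂π_X/∂q_X = 56 - 5q_X = 0, so q_X = 56/5.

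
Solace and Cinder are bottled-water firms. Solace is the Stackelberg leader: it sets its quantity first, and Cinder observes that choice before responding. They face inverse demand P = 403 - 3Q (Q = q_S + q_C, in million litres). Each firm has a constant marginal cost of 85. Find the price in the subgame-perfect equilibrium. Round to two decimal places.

The follower Cinder best-responds to any q_S: π_C = (403 - 3Q)q_C - 85q_C.
Setting the follower's marginal profit to zero, 318 - 3q_S - 6q_C = 0, i.e. q_C = (318 - 3q_S)/6.
The leader anticipates this reaction. Substituting into P = 403 - 3Q gives P = 244 - (3/2)q_S, so π_S = (244 - (3/2)q_S)q_S - 85q_S.
Maximising: ∂π_S/∂q_S = 159 - 3q_S = 0, giving q_S = 53.
Then q_C = (318 - 3·53)/6 = 53/2.
Total output Q = 159/2, so price P = 403 - 3·(159/2) = 329/2.

164.50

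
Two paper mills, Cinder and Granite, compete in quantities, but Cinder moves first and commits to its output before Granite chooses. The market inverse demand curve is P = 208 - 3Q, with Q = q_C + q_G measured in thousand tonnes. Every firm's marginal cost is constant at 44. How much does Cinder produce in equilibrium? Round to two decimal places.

The follower Granite best-responds to any q_C: π_G = (208 - 3Q)q_G - 44q_G.
∂π_G/∂q_G = 164 - 3q_C - 6q_G = 0 gives the reaction function q_G = (164 - 3q_C)/6.
The leader anticipates this reaction. Substituting into P = 208 - 3Q gives P = 126 - (3/2)q_C, so π_C = (126 - (3/2)q_C)q_C - 44q_C.
The leader's first-order condition 82 - 3q_C = 0 yields q_C = 82/3.
Then q_G = (164 - 3·(82/3))/6 = 41/3.

27.33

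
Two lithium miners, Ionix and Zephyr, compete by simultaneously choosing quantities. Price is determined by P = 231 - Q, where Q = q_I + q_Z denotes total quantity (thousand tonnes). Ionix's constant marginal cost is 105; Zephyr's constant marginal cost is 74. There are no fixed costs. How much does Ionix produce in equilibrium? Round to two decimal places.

Ionix's profit: π_I = (231 - Q)q_I - (105q_I). Setting ∂π_I/∂q_I = 0: 126 - 2q_I - (q_Z) = 0.
Zephyr's profit: π_Z = (231 - Q)q_Z - (74q_Z). Setting ∂π_Z/∂q_Z = 0: 157 - 2q_Z - (q_I) = 0.
Rearranging gives the reaction functions q_I = (126 - q_Z)/2 and q_Z = (157 - q_I)/2.
Substituting one into the other gives q_I = 95/3 and q_Z = 188/3.

31.67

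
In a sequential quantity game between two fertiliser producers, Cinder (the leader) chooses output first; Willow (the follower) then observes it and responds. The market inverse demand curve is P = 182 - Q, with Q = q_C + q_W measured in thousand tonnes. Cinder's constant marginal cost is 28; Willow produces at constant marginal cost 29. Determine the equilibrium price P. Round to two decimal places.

66.75

Solve by backward induction. Given q_C, the follower Willow maximises π_W = (182 - q_C - q_W)q_W - 29q_W.
Setting the follower's marginal profit to zero, 153 - q_C - 2q_W = 0, i.e. q_W = (153 - q_C)/2.
The leader anticipates this reaction. Substituting into P = 182 - Q gives P = 211/2 - (1/2)q_C, so π_C = (211/2 - (1/2)q_C)q_C - 28q_C.
The leader's first-order condition 155/2 - q_C = 0 yields q_C = 155/2.
Then q_W = (153 - 155/2)/2 = 151/4.
Total output Q = 461/4, so price P = 182 - 461/4 = 267/4.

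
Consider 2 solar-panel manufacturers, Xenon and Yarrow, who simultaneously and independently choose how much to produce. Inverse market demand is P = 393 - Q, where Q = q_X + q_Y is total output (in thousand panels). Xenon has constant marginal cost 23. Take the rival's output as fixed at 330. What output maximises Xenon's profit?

20

With the rival's output fixed at 330, Xenon's profit is π_X = (393 - 330 - q_X)q_X - (23q_X) = (63 - q_X)q_X - (23q_X).
∂π_X/∂q_X = 40 - 2q_X = 0, so q_X = 20.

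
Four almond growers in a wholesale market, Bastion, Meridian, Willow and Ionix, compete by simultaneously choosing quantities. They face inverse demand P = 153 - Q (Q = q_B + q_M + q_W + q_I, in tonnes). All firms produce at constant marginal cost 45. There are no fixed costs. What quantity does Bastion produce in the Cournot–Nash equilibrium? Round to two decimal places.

21.60

A representative firm's profit is π_i = q_i(153 - Q) - 45q_i.
First-order condition (treating rivals' output as given): 108 - 2q_i - Σ_{j≠i} q_j = 0.
By symmetry each firm produces the same amount; substituting Σ_{j≠i} q_j = 3q_i yields q_i = 108/5.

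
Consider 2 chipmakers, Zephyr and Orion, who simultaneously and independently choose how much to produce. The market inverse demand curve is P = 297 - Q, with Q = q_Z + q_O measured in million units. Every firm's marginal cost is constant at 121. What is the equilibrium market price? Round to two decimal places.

Each firm earns π_i = (297 - Q)q_i - 121q_i.
Setting ∂π_i/∂q_i = 0 with rivals' quantities fixed: 176 - 2q_i - q_j = 0.
With identical firms every q_j equals q_i, so q_j = q_i and 176 = 3q_i, giving q_i = 176/3.
Total output Q = 352/3, so price P = 297 - 352/3 = 539/3.

179.67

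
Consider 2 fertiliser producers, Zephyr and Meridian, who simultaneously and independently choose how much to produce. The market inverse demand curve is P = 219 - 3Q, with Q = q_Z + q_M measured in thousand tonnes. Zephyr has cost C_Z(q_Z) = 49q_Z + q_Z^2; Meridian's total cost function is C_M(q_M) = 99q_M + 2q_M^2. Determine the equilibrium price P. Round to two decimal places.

Zephyr's profit: π_Z = (219 - 3Q)q_Z - (49q_Z + q_Z²). Setting ∂π_Z/∂q_Z = 0: 170 - 8q_Z - 3(q_M) = 0.
Meridian's profit: π_M = (219 - 3Q)q_M - (99q_M + 2q_M²). Setting ∂π_M/∂q_M = 0: 120 - 10q_M - 3(q_Z) = 0.
Rearranging gives the reaction functions q_Z = (170 - 3q_M)/8 and q_M = (120 - 3q_Z)/10.
Solving the pair: q_Z = 1340/71, q_M = 450/71.
Total output Q = 1790/71, so price P = 219 - 3·(1790/71) = 143.3662.

143.37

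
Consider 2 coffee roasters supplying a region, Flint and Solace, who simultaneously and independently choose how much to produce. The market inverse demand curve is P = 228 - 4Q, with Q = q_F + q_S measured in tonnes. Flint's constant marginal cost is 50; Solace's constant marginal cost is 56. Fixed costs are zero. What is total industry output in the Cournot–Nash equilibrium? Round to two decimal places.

Flint's profit: π_F = (228 - 4Q)q_F - (50q_F). Setting ∂π_F/∂q_F = 0: 178 - 8q_F - 4(q_S) = 0.
Solace's first-order condition: 172 - 8q_S - 4(q_F) = 0.
So q_F = (178 - 4q_S)/8 and q_S = (172 - 4q_F)/8.
Solving the pair: q_F = 46/3, q_S = 83/6.
Total output Q = 46/3 + 83/6 = 175/6.

29.17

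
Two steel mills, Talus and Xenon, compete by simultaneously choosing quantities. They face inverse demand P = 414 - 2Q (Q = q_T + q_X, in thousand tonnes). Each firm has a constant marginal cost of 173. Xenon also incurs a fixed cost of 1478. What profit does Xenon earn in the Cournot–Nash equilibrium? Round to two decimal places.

Each firm earns π_i = (414 - 2Q)q_i - 173q_i.
Setting ∂π_i/∂q_i = 0 with rivals' quantities fixed: 241 - 4q_i - 2q_j = 0.
With identical firms every q_j equals q_i, so q_j = q_i and 241 = 6q_i, giving q_i = 241/6.
Price P = 414 - 2·(241/3) = 760/3.
Xenon's profit: (760/3 - 173)·(241/6) - 1478 = 1748.7222.

1748.72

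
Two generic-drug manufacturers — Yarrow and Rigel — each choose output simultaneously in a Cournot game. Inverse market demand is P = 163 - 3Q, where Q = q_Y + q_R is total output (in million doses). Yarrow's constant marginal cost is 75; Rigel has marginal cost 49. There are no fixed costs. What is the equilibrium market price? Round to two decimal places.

Yarrow's profit: π_Y = (163 - 3Q)q_Y - (75q_Y). Setting ∂π_Y/∂q_Y = 0: 88 - 6q_Y - 3(q_R) = 0.
Rigel's profit: π_R = (163 - 3Q)q_R - (49q_R). Setting ∂π_R/∂q_R = 0: 114 - 6q_R - 3(q_Y) = 0.
Best responses: q_Y = (88 - 3q_R)/6, q_R = (114 - 3q_Y)/6.
Substituting one into the other gives q_Y = 62/9 and q_R = 140/9.
Total output Q = 202/9, so price P = 163 - 3·(202/9) = 287/3.

95.67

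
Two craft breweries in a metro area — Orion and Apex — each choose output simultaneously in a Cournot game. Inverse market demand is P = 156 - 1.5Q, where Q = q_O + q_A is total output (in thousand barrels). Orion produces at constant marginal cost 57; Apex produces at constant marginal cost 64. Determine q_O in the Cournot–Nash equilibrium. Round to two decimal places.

23.56

Orion's profit: π_O = (156 - 1.5Q)q_O - (57q_O). Setting ∂π_O/∂q_O = 0: 99 - 3q_O - (3/2)(q_A) = 0.
Apex's first-order condition: 92 - 3q_A - (3/2)(q_O) = 0.
Best responses: q_O = (99 - (3/2)q_A)/3, q_A = (92 - (3/2)q_O)/3.
Solving the pair: q_O = 212/9, q_A = 170/9.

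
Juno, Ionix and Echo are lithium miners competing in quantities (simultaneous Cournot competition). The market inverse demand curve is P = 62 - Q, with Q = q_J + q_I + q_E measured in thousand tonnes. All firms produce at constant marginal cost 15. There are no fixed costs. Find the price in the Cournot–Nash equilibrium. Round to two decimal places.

26.75

A representative firm's profit is π_i = q_i(62 - Q) - 15q_i.
First-order condition (treating rivals' output as given): 47 - 2q_i - Σ_{j≠i} q_j = 0.
By symmetry each firm produces the same amount; substituting Σ_{j≠i} q_j = 2q_i yields q_i = 47/4.
Total output Q = 141/4, so price P = 62 - 141/4 = 107/4.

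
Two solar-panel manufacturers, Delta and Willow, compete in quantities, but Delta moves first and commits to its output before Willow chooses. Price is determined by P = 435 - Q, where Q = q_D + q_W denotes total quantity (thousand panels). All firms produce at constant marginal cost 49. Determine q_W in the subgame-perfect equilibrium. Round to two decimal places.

Solve by backward induction. Given q_D, the follower Willow maximises π_W = (435 - q_D - q_W)q_W - 49q_W.
Setting the follower's marginal profit to zero, 386 - q_D - 2q_W = 0, i.e. q_W = (386 - q_D)/2.
The leader anticipates this reaction. Substituting into P = 435 - Q gives P = 242 - (1/2)q_D, so π_D = (242 - (1/2)q_D)q_D - 49q_D.
Maximising: ∂π_D/∂q_D = 193 - q_D = 0, giving q_D = 193.
Then q_W = (386 - 193)/2 = 193/2.

96.50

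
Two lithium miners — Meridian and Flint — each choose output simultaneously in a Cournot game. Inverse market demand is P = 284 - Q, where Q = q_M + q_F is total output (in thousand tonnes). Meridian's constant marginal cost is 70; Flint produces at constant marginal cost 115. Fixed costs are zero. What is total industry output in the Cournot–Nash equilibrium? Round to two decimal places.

Meridian's profit: π_M = (284 - Q)q_M - (70q_M). Setting ∂π_M/∂q_M = 0: 214 - 2q_M - (q_F) = 0.
Flint's profit: π_F = (284 - Q)q_F - (115q_F). Setting ∂π_F/∂q_F = 0: 169 - 2q_F - (q_M) = 0.
Best responses: q_M = (214 - q_F)/2, q_F = (169 - q_M)/2.
Solving the pair: q_M = 259/3, q_F = 124/3.
Total output Q = 259/3 + 124/3 = 383/3.

127.67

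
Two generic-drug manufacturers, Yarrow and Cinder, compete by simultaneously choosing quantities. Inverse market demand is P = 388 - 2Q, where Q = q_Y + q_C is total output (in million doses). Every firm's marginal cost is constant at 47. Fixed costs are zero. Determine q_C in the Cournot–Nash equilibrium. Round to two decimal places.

A representative firm's profit is π_i = q_i(388 - 2Q) - 47q_i.
First-order condition (treating rivals' output as given): 341 - 4q_i - 2q_j = 0.
By symmetry each firm produces the same amount; substituting q_j = q_i yields q_i = 341/6.

56.83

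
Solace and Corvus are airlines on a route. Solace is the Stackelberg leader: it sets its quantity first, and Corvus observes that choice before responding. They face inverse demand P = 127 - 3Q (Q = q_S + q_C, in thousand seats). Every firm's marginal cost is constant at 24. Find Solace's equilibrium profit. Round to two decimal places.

Solve by backward induction. Given q_S, the follower Corvus maximises π_C = (127 - 3q_S - 3q_C)q_C - 24q_C.
Follower FOC: 103 - 3q_S - 6q_C = 0, so q_C(q_S) = (103 - 3q_S)/6.
The leader anticipates this reaction. Substituting into P = 127 - 3Q gives P = 151/2 - (3/2)q_S, so π_S = (151/2 - (3/2)q_S)q_S - 24q_S.
Leader FOC: 103/2 - 3q_S = 0, so q_S = 103/6.
Then q_C = (103 - 3·(103/6))/6 = 103/12.
Price P = 127 - 3·(103/4) = 199/4.
Solace's profit: (199/4 - 24)·(103/6) = 442.0417.

442.04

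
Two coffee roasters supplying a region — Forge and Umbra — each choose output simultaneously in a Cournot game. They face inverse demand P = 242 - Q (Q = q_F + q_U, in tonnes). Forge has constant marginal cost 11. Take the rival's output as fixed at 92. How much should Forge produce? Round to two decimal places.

69.50

With the rival's output fixed at 92, Forge's profit is π_F = (242 - 92 - q_F)q_F - (11q_F) = (150 - q_F)q_F - (11q_F).
∂π_F/∂q_F = 139 - 2q_F = 0, so q_F = 139/2.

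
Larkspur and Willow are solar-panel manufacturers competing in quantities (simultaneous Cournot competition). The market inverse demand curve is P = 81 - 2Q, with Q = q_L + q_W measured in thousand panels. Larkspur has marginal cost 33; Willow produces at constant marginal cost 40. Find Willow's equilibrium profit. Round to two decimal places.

Larkspur's profit: π_L = (81 - 2Q)q_L - (33q_L). Setting ∂π_L/∂q_L = 0: 48 - 4q_L - 2(q_W) = 0.
Willow's profit: π_W = (81 - 2Q)q_W - (40q_W). Setting ∂π_W/∂q_W = 0: 41 - 4q_W - 2(q_L) = 0.
Rearranging gives the reaction functions q_L = (48 - 2q_W)/4 and q_W = (41 - 2q_L)/4.
Substituting one into the other gives q_L = 55/6 and q_W = 17/3.
Price P = 81 - 2·(89/6) = 154/3.
Willow's profit: (154/3 - 40)·(17/3) = 578/9.

64.22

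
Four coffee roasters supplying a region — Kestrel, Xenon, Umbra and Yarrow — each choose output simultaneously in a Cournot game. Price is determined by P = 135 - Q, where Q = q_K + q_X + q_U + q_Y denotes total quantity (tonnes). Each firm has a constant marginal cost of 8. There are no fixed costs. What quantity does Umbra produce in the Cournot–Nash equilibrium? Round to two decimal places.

Each firm earns π_i = (135 - Q)q_i - 8q_i.
First-order condition (treating rivals' output as given): 127 - 2q_i - Σ_{j≠i} q_j = 0.
By symmetry each firm produces the same amount; substituting Σ_{j≠i} q_j = 3q_i yields q_i = 127/5.

25.40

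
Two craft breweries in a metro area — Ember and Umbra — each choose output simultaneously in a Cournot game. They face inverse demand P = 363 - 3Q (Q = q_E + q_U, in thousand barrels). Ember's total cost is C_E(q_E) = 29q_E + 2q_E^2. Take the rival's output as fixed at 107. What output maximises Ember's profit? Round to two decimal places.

With the rival's output fixed at 107, Ember's profit is π_E = (363 - 3·107 - 3q_E)q_E - (29q_E + 2q_E²) = (42 - 3q_E)q_E - (29q_E + 2q_E²).
∂π_E/∂q_E = 13 - 10q_E = 0, so q_E = 13/10.

1.30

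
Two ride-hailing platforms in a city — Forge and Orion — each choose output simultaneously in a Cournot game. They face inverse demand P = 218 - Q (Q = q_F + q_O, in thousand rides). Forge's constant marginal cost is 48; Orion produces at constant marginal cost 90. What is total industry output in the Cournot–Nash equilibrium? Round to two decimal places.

Forge's profit: π_F = (218 - Q)q_F - (48q_F). Setting ∂π_F/∂q_F = 0: 170 - 2q_F - (q_O) = 0.
Orion's profit: π_O = (218 - Q)q_O - (90q_O). Setting ∂π_O/∂q_O = 0: 128 - 2q_O - (q_F) = 0.
So q_F = (170 - q_O)/2 and q_O = (128 - q_F)/2.
Solving the pair: q_F = 212/3, q_O = 86/3.
Total output Q = 212/3 + 86/3 = 298/3.

99.33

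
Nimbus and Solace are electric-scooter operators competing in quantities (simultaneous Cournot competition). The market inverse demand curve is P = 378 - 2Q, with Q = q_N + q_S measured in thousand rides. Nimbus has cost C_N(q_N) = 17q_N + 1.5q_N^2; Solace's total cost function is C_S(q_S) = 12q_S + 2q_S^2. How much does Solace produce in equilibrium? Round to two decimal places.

Nimbus's profit: π_N = (378 - 2Q)q_N - (17q_N + (3/2)q_N²). Setting ∂π_N/∂q_N = 0: 361 - 7q_N - 2(q_S) = 0.
Solace's first-order condition: 366 - 8q_S - 2(q_N) = 0.
Rearranging gives the reaction functions q_N = (361 - 2q_S)/7 and q_S = (366 - 2q_N)/8.
Substituting one into the other gives q_N = 539/13 and q_S = 460/13.

35.38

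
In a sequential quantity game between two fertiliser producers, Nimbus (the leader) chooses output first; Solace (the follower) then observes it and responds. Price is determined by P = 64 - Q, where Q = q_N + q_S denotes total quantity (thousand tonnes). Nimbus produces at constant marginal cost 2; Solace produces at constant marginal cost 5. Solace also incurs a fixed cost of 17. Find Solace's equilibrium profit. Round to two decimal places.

158.56

The follower Solace best-responds to any q_N: π_S = (64 - Q)q_S - 5q_S.
∂π_S/∂q_S = 59 - q_N - 2q_S = 0 gives the reaction function q_S = (59 - q_N)/2.
Nimbus substitutes q_S(q_N) into its own profit: π_N = q_N(64 - q_N - (59 - q_N)/2) - 2q_N = (69/2 - (1/2)q_N)q_N - 2q_N.
Leader FOC: 65/2 - q_N = 0, so q_N = 65/2.
Then q_S = (59 - 65/2)/2 = 53/4.
Price P = 64 - 183/4 = 73/4.
Solace's profit: (73/4 - 5)·(53/4) - 17 = 158.5625.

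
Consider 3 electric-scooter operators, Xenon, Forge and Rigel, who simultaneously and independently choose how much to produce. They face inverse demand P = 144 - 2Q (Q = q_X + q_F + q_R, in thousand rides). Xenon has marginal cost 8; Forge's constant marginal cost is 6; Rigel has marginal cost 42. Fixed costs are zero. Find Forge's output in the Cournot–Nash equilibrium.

Xenon's profit: π_X = (144 - 2Q)q_X - (8q_X). Setting ∂π_X/∂q_X = 0: 136 - 4q_X - 2(q_F + q_R) = 0.
Forge's profit: π_F = (144 - 2Q)q_F - (6q_F). Setting ∂π_F/∂q_F = 0: 138 - 4q_F - 2(q_X + q_R) = 0.
Rigel's first-order condition: 102 - 4q_R - 2(q_X + q_F) = 0.
Adding the 3 conditions: 376 − 4Q − 4Q = 0, i.e. Q = 47.
Back-substituting: q_X = (136 − 94)/2 = 21, q_F = (138 − 94)/2 = 22, q_R = (102 − 94)/2 = 4.

22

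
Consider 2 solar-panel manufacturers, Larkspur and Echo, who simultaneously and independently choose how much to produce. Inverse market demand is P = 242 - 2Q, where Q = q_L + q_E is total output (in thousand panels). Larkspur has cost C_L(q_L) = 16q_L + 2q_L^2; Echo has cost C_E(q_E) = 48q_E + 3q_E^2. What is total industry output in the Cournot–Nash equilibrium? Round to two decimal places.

Larkspur's profit: π_L = (242 - 2Q)q_L - (16q_L + 2q_L²). Setting ∂π_L/∂q_L = 0: 226 - 8q_L - 2(q_E) = 0.
Echo's first-order condition: 194 - 10q_E - 2(q_L) = 0.
Best responses: q_L = (226 - 2q_E)/8, q_E = (194 - 2q_L)/10.
Substituting one into the other gives q_L = 468/19 and q_E = 275/19.
Total output Q = 468/19 + 275/19 = 743/19.

39.11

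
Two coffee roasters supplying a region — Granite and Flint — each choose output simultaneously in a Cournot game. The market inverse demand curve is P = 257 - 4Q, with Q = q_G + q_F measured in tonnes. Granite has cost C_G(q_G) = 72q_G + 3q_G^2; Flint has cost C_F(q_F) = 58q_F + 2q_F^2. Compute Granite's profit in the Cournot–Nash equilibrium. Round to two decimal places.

614.37

Granite's profit: π_G = (257 - 4Q)q_G - (72q_G + 3q_G²). Setting ∂π_G/∂q_G = 0: 185 - 14q_G - 4(q_F) = 0.
Flint's profit: π_F = (257 - 4Q)q_F - (58q_F + 2q_F²). Setting ∂π_F/∂q_F = 0: 199 - 12q_F - 4(q_G) = 0.
So q_G = (185 - 4q_F)/14 and q_F = (199 - 4q_G)/12.
Substituting one into the other gives q_G = 178/19 and q_F = 1023/76.
Price P = 257 - 4·(1735/76) = 165.6842.
Granite's profit: 165.6842·(178/19) - 72·(178/19) - 3(178/19)² = 614.3712.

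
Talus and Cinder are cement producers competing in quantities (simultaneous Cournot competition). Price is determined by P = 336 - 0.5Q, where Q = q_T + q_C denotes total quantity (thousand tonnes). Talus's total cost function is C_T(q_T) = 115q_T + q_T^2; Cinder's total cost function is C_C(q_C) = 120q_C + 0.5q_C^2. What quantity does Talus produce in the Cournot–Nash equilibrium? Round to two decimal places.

58.09

Talus's profit: π_T = (336 - 0.5Q)q_T - (115q_T + q_T²). Setting ∂π_T/∂q_T = 0: 221 - 3q_T - (1/2)(q_C) = 0.
Cinder's first-order condition: 216 - 2q_C - (1/2)(q_T) = 0.
Rearranging gives the reaction functions q_T = (221 - (1/2)q_C)/3 and q_C = (216 - (1/2)q_T)/2.
Substituting one into the other gives q_T = 1336/23 and q_C = 93.4783.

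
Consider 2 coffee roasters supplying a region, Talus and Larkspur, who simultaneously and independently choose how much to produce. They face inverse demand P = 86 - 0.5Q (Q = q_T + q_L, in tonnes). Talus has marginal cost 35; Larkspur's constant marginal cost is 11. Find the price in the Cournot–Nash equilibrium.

44

Talus's profit: π_T = (86 - 0.5Q)q_T - (35q_T). Setting ∂π_T/∂q_T = 0: 51 - q_T - (1/2)(q_L) = 0.
Larkspur's first-order condition: 75 - q_L - (1/2)(q_T) = 0.
So q_T = (51 - (1/2)q_L) and q_L = (75 - (1/2)q_T).
Solving the pair: q_T = 18, q_L = 66.
Total output Q = 84, so price P = 86 - (1/2)·84 = 44.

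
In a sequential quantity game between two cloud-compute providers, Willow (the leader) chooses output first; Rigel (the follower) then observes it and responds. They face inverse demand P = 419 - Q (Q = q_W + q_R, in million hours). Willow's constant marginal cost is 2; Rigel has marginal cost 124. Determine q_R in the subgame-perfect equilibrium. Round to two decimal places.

The follower Rigel best-responds to any q_W: π_R = (419 - Q)q_R - 124q_R.
Follower FOC: 295 - q_W - 2q_R = 0, so q_R(q_W) = (295 - q_W)/2.
Willow substitutes q_R(q_W) into its own profit: π_W = q_W(419 - q_W - (295 - q_W)/2) - 2q_W = (543/2 - (1/2)q_W)q_W - 2q_W.
The leader's first-order condition 539/2 - q_W = 0 yields q_W = 539/2.
Then q_R = (295 - 539/2)/2 = 51/4.

12.75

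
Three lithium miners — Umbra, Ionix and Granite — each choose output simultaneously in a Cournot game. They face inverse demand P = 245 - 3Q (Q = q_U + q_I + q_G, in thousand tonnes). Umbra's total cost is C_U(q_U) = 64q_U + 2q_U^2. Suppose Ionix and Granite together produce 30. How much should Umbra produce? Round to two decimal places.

9.10

With rivals' combined output fixed at 30, Umbra's profit is π_U = (245 - 3·30 - 3q_U)q_U - (64q_U + 2q_U²) = (155 - 3q_U)q_U - (64q_U + 2q_U²).
∂π_U/∂q_U = 91 - 10q_U = 0, so q_U = 91/10.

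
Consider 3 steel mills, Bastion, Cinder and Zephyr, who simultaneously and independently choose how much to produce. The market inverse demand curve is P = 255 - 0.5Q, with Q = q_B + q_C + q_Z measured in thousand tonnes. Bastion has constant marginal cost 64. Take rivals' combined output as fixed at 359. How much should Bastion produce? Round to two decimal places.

11.50

With rivals' combined output fixed at 359, Bastion's profit is π_B = (255 - (1/2)·359 - (1/2)q_B)q_B - (64q_B) = (151/2 - (1/2)q_B)q_B - (64q_B).
∂π_B/∂q_B = 23/2 - q_B = 0, so q_B = 23/2.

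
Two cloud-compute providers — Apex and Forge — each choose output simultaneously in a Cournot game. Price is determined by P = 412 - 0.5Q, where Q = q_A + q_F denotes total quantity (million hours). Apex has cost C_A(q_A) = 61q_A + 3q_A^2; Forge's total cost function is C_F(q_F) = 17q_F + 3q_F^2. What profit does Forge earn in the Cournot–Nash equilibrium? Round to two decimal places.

Apex's profit: π_A = (412 - 0.5Q)q_A - (61q_A + 3q_A²). Setting ∂π_A/∂q_A = 0: 351 - 7q_A - (1/2)(q_F) = 0.
Forge's first-order condition: 395 - 7q_F - (1/2)(q_A) = 0.
Best responses: q_A = (351 - (1/2)q_F)/7, q_F = (395 - (1/2)q_A)/7.
Solving the pair: q_A = 46.3487, q_F = 53.1179.
Price P = 412 - (1/2)·(1492/15) = 362.2667.
Forge's profit: 362.2667·53.1179 - 17·53.1179 - 3·53.1179² = 9875.3077.

9875.31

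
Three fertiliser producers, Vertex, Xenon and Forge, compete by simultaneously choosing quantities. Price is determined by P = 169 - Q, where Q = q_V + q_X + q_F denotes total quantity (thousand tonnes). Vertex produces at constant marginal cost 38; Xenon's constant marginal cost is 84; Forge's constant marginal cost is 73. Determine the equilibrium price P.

Vertex's profit: π_V = (169 - Q)q_V - (38q_V). Setting ∂π_V/∂q_V = 0: 131 - 2q_V - (q_X + q_F) = 0.
Xenon's first-order condition: 85 - 2q_X - (q_V + q_F) = 0.
Forge's profit: π_F = (169 - Q)q_F - (73q_F). Setting ∂π_F/∂q_F = 0: 96 - 2q_F - (q_V + q_X) = 0.
Adding the 3 conditions: 312 − 2Q − 2Q = 0, i.e. Q = 78.
Back-substituting: q_V = (131 − 78) = 53, q_X = (85 − 78) = 7, q_F = (96 − 78) = 18.
Total output Q = 78, so price P = 169 - 78 = 91.

91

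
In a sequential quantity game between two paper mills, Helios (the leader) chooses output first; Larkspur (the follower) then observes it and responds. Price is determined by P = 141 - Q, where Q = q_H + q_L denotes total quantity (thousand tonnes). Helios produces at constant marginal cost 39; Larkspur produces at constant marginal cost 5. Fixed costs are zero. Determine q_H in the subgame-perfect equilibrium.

34

Solve by backward induction. Given q_H, the follower Larkspur maximises π_L = (141 - q_H - q_L)q_L - 5q_L.
Setting the follower's marginal profit to zero, 136 - q_H - 2q_L = 0, i.e. q_L = (136 - q_H)/2.
The leader anticipates this reaction. Substituting into P = 141 - Q gives P = 73 - (1/2)q_H, so π_H = (73 - (1/2)q_H)q_H - 39q_H.
The leader's first-order condition 34 - q_H = 0 yields q_H = 34.
Then q_L = (136 - 34)/2 = 51.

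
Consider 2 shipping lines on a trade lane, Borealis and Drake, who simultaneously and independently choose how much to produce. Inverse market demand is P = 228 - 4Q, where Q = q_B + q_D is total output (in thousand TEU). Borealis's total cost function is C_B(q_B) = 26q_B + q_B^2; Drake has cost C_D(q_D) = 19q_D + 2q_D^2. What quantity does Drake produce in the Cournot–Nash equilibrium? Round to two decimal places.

12.33

Borealis's profit: π_B = (228 - 4Q)q_B - (26q_B + q_B²). Setting ∂π_B/∂q_B = 0: 202 - 10q_B - 4(q_D) = 0.
Drake's first-order condition: 209 - 12q_D - 4(q_B) = 0.
Best responses: q_B = (202 - 4q_D)/10, q_D = (209 - 4q_B)/12.
Substituting one into the other gives q_B = 397/26 and q_D = 641/52.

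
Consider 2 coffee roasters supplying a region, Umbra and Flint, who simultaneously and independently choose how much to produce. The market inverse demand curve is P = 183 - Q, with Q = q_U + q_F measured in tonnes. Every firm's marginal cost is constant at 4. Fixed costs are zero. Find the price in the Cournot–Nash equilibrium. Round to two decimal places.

63.67

Each firm earns π_i = (183 - Q)q_i - 4q_i.
First-order condition (treating rivals' output as given): 179 - 2q_i - q_j = 0.
By symmetry each firm produces the same amount; substituting q_j = q_i yields q_i = 179/3.
Total output Q = 358/3, so price P = 183 - 358/3 = 191/3.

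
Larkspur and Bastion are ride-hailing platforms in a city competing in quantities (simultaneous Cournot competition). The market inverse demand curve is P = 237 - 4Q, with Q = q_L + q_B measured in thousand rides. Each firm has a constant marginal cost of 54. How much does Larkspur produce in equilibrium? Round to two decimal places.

15.25

A representative firm's profit is π_i = q_i(237 - 4Q) - 54q_i.
First-order condition (treating rivals' output as given): 183 - 8q_i - 4q_j = 0.
By symmetry each firm produces the same amount; substituting q_j = q_i yields q_i = 183/12 = 61/4.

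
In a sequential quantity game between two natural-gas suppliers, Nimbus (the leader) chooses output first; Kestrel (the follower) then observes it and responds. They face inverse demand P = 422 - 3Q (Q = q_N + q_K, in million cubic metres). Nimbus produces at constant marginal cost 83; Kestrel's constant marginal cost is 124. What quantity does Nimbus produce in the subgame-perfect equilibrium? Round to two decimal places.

63.33

The follower Kestrel best-responds to any q_N: π_K = (422 - 3Q)q_K - 124q_K.
Follower FOC: 298 - 3q_N - 6q_K = 0, so q_K(q_N) = (298 - 3q_N)/6.
The leader anticipates this reaction. Substituting into P = 422 - 3Q gives P = 273 - (3/2)q_N, so π_N = (273 - (3/2)q_N)q_N - 83q_N.
Maximising: ∂π_N/∂q_N = 190 - 3q_N = 0, giving q_N = 190/3.
Then q_K = (298 - 3·(190/3))/6 = 18.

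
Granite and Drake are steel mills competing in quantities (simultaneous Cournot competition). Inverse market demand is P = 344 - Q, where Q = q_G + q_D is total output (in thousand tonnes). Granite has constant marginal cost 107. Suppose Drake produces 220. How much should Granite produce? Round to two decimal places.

With the rival's output fixed at 220, Granite's profit is π_G = (344 - 220 - q_G)q_G - (107q_G) = (124 - q_G)q_G - (107q_G).
∂π_G/∂q_G = 17 - 2q_G = 0, so q_G = 17/2.

8.50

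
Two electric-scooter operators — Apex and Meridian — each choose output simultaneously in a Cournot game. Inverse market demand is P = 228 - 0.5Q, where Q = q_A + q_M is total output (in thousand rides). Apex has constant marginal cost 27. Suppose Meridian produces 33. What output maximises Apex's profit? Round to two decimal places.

With the rival's output fixed at 33, Apex's profit is π_A = (228 - (1/2)·33 - (1/2)q_A)q_A - (27q_A) = (423/2 - (1/2)q_A)q_A - (27q_A).
∂π_A/∂q_A = 369/2 - q_A = 0, so q_A = 369/2.

184.50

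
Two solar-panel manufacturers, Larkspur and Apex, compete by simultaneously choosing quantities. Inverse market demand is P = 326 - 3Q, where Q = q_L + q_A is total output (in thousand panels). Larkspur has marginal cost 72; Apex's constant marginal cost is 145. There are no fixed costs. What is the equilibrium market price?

181

Larkspur's profit: π_L = (326 - 3Q)q_L - (72q_L). Setting ∂π_L/∂q_L = 0: 254 - 6q_L - 3(q_A) = 0.
Apex's first-order condition: 181 - 6q_A - 3(q_L) = 0.
So q_L = (254 - 3q_A)/6 and q_A = (181 - 3q_L)/6.
Substituting one into the other gives q_L = 109/3 and q_A = 12.
Total output Q = 145/3, so price P = 326 - 3·(145/3) = 181.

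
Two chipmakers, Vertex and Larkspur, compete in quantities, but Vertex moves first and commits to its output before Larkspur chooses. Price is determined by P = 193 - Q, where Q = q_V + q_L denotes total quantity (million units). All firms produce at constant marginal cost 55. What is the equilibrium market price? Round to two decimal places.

The follower Larkspur best-responds to any q_V: π_L = (193 - Q)q_L - 55q_L.
∂π_L/∂q_L = 138 - q_V - 2q_L = 0 gives the reaction function q_L = (138 - q_V)/2.
Vertex substitutes q_L(q_V) into its own profit: π_V = q_V(193 - q_V - (138 - q_V)/2) - 55q_V = (124 - (1/2)q_V)q_V - 55q_V.
Maximising: ∂π_V/∂q_V = 69 - q_V = 0, giving q_V = 69.
Then q_L = (138 - 69)/2 = 69/2.
Total output Q = 207/2, so price P = 193 - 207/2 = 179/2.

89.50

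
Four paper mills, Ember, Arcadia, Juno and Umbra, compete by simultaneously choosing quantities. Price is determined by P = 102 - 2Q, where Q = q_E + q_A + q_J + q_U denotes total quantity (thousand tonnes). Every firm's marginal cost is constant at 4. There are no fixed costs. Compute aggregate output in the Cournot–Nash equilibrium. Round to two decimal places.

39.20

A representative firm's profit is π_i = q_i(102 - 2Q) - 4q_i.
Setting ∂π_i/∂q_i = 0 with rivals' quantities fixed: 98 - 4q_i - 2·Σ_{j≠i} q_j = 0.
With identical firms every q_j equals q_i, so Σ_{j≠i} q_j = 3q_i and 98 = 10q_i, giving q_i = 49/5.
Total output Q = 49/5 + 49/5 + 49/5 + 49/5 = 196/5.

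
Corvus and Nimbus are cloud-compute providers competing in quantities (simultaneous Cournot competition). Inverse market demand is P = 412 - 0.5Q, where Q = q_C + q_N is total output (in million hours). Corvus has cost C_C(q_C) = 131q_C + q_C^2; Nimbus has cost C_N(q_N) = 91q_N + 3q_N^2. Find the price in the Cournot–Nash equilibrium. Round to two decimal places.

Corvus's profit: π_C = (412 - 0.5Q)q_C - (131q_C + q_C²). Setting ∂π_C/∂q_C = 0: 281 - 3q_C - (1/2)(q_N) = 0.
Nimbus's profit: π_N = (412 - 0.5Q)q_N - (91q_N + 3q_N²). Setting ∂π_N/∂q_N = 0: 321 - 7q_N - (1/2)(q_C) = 0.
So q_C = (281 - (1/2)q_N)/3 and q_N = (321 - (1/2)q_C)/7.
Solving the pair: q_C = 87.0602, q_N = 39.6386.
Total output Q = 126.6988, so price P = 412 - (1/2)·126.6988 = 348.6506.

348.65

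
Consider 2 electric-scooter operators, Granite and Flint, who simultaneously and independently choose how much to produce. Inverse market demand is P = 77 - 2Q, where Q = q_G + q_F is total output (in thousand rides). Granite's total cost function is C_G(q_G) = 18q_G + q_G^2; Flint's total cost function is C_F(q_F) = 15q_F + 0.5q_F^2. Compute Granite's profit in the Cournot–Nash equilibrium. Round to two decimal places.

Granite's profit: π_G = (77 - 2Q)q_G - (18q_G + q_G²). Setting ∂π_G/∂q_G = 0: 59 - 6q_G - 2(q_F) = 0.
Flint's profit: π_F = (77 - 2Q)q_F - (15q_F + (1/2)q_F²). Setting ∂π_F/∂q_F = 0: 62 - 5q_F - 2(q_G) = 0.
Best responses: q_G = (59 - 2q_F)/6, q_F = (62 - 2q_G)/5.
Solving the pair: q_G = 171/26, q_F = 127/13.
Price P = 77 - 2·(425/26) = 576/13.
Granite's profit: (576/13)·(171/26) - 18·(171/26) - (171/26)² = 129.7678.

129.77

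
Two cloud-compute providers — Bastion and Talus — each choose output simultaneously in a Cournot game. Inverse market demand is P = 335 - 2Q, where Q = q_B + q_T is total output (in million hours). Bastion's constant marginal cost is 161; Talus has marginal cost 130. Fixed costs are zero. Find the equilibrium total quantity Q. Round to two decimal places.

Bastion's profit: π_B = (335 - 2Q)q_B - (161q_B). Setting ∂π_B/∂q_B = 0: 174 - 4q_B - 2(q_T) = 0.
Talus's first-order condition: 205 - 4q_T - 2(q_B) = 0.
Rearranging gives the reaction functions q_B = (174 - 2q_T)/4 and q_T = (205 - 2q_B)/4.
Solving the pair: q_B = 143/6, q_T = 118/3.
Total output Q = 143/6 + 118/3 = 379/6.

63.17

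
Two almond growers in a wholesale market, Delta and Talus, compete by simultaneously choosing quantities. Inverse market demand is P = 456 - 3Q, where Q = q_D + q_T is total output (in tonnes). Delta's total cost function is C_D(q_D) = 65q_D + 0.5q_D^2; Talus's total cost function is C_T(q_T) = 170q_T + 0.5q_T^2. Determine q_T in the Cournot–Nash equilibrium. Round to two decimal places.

Delta's profit: π_D = (456 - 3Q)q_D - (65q_D + (1/2)q_D²). Setting ∂π_D/∂q_D = 0: 391 - 7q_D - 3(q_T) = 0.
Talus's first-order condition: 286 - 7q_T - 3(q_D) = 0.
Best responses: q_D = (391 - 3q_T)/7, q_T = (286 - 3q_D)/7.
Substituting one into the other gives q_D = 1879/40 and q_T = 829/40.

20.73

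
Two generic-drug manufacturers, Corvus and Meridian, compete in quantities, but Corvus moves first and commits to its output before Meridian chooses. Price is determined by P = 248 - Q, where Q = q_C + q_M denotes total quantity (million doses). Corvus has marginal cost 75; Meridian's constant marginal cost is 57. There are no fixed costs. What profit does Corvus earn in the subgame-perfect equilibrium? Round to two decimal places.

3003.13

The follower Meridian best-responds to any q_C: π_M = (248 - Q)q_M - 57q_M.
Follower FOC: 191 - q_C - 2q_M = 0, so q_M(q_C) = (191 - q_C)/2.
The leader anticipates this reaction. Substituting into P = 248 - Q gives P = 305/2 - (1/2)q_C, so π_C = (305/2 - (1/2)q_C)q_C - 75q_C.
Maximising: ∂π_C/∂q_C = 155/2 - q_C = 0, giving q_C = 155/2.
Then q_M = (191 - 155/2)/2 = 227/4.
Price P = 248 - 537/4 = 455/4.
Corvus's profit: (455/4 - 75)·(155/2) = 3003.1250.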